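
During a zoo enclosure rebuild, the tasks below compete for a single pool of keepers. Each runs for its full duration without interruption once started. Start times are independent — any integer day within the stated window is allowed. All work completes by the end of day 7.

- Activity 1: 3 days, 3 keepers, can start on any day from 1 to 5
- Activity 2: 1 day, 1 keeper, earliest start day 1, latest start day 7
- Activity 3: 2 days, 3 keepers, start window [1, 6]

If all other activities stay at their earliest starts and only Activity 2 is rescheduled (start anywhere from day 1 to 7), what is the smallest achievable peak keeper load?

Activity 2@1: d1:7  d2:6  d3:3  d4:0  d5:0  d6:0  d7:0 → peak 7
Activity 2@2: d1:6  d2:7  d3:3  d4:0  d5:0  d6:0  d7:0 → peak 7
Activity 2@3: d1:6  d2:6  d3:4  d4:0  d5:0  d6:0  d7:0 → peak 6
Activity 2@4: d1:6  d2:6  d3:3  d4:1  d5:0  d6:0  d7:0 → peak 6
Activity 2@5: d1:6  d2:6  d3:3  d4:0  d5:1  d6:0  d7:0 → peak 6
Activity 2@6: d1:6  d2:6  d3:3  d4:0  d5:0  d6:1  d7:0 → peak 6
Activity 2@7: d1:6  d2:6  d3:3  d4:0  d5:0  d6:0  d7:1 → peak 6
Best is Activity 2@3, peak 6.

6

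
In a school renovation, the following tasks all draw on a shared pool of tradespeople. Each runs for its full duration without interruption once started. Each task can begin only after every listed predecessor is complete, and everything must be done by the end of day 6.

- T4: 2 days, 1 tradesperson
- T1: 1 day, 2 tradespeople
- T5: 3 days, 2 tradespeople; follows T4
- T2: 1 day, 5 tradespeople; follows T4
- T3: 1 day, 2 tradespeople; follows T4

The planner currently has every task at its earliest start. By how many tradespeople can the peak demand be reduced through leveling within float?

Early-start peak: d1:3  d2:1  d3:9  d4:2  d5:2  d6:0 ⇒ 9.
Leveled (T4@1, T1@1, T5@3, T2@6, T3@3): d1:3  d2:1  d3:4  d4:2  d5:2  d6:5 ⇒ 5.
Reduction 9 − 5 = 4.

4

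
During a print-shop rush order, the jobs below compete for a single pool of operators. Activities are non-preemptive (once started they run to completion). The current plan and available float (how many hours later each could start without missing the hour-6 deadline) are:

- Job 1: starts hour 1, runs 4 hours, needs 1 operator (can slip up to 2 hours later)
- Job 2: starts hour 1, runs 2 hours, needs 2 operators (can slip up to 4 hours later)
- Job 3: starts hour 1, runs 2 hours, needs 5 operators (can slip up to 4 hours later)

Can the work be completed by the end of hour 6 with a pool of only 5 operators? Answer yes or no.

yes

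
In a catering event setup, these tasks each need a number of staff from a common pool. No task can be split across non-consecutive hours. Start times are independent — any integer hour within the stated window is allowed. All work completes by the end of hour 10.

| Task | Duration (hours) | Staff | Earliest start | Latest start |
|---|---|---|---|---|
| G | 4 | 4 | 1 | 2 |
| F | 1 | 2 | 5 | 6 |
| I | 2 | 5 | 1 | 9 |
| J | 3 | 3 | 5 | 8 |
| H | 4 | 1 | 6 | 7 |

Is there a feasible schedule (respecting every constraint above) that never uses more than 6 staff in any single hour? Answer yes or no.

yes

Schedule G@1, F@5, I@6, J@8, H@6: h1:4  h2:4  h3:4  h4:4  h5:2  h6:6  h7:6  h8:4  h9:4  h10:3 — peak 6 ≤ 6.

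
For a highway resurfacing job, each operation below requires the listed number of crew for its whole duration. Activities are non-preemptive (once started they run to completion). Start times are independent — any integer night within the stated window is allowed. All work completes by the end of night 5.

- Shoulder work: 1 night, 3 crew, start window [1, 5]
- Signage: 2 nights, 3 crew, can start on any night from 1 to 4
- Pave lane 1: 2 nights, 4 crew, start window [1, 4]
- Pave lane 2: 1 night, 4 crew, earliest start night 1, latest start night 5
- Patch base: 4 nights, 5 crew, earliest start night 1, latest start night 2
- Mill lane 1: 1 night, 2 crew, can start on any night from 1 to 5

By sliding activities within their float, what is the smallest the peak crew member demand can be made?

Early-start (Shoulder work@1, Signage@1, Pave lane 1@1, Pave lane 2@1, Patch base@1, Mill lane 1@1) gives peak 21: n1:21  n2:12  n3:5  n4:5  n5:0.
Shift Pave lane 1→3, Pave lane 2→5, Patch base→2.
Schedule Shoulder work@1, Signage@1, Pave lane 1@3, Pave lane 2@5, Patch base@2, Mill lane 1@1: n1:8  n2:8  n3:9  n4:9  n5:9 — peak 9.
Total crew member-nights = 43 over 5 nights ⇒ peak ≥ ⌈43/5⌉ = 9, so 9 is optimal.

9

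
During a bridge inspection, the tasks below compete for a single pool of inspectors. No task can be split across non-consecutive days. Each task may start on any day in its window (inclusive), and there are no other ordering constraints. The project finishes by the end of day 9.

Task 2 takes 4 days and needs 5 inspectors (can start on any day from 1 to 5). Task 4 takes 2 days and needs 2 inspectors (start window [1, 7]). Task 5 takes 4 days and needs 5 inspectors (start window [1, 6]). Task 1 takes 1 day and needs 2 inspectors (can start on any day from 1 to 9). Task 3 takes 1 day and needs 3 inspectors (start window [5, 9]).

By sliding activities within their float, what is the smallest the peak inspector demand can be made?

Early-start (Task 2@1, Task 4@1, Task 5@1, Task 1@1, Task 3@5) gives peak 14: d1:14  d2:12  d3:10  d4:10  d5:3  d6:0  d7:0  d8:0  d9:0.
Shift Task 5→5, Task 1→3, Task 3→9.
Schedule Task 2@1, Task 4@1, Task 5@5, Task 1@3, Task 3@9: d1:7  d2:7  d3:7  d4:5  d5:5  d6:5  d7:5  d8:5  d9:3 — peak 7.

7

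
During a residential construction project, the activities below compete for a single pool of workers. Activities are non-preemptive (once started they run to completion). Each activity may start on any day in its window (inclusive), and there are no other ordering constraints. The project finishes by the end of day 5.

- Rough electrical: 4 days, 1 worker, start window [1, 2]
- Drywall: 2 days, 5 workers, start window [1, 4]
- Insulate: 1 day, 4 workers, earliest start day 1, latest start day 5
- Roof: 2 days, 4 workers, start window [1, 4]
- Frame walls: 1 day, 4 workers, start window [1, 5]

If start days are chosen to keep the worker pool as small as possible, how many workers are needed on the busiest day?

Early-start (Rough electrical@1, Drywall@1, Insulate@1, Roof@1, Frame walls@1) gives peak 18: d1:18  d2:10  d3:1  d4:1  d5:0.
Shift Insulate→3, Roof→4, Frame walls→5.
Schedule Rough electrical@1, Drywall@1, Insulate@3, Roof@4, Frame walls@5: d1:6  d2:6  d3:5  d4:5  d5:8 — peak 8.

8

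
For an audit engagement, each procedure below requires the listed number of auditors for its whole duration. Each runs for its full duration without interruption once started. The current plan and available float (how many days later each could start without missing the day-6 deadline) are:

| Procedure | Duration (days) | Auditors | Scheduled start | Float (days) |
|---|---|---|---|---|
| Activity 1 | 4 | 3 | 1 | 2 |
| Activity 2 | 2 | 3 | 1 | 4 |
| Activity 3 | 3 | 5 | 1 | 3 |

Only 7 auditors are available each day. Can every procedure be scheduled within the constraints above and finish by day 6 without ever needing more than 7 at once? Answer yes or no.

The minimum achievable peak is 8; 7 < 8, so no feasible schedule stays within the cap.

no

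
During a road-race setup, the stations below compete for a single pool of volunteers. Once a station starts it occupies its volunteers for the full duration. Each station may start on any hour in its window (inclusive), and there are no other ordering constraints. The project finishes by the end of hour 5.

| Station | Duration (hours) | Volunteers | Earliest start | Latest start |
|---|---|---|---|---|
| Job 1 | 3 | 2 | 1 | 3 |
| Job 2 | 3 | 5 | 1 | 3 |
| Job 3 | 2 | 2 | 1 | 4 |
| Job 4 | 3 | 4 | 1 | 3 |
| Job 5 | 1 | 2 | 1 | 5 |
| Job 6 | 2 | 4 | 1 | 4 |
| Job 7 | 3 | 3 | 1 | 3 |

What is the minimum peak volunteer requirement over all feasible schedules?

14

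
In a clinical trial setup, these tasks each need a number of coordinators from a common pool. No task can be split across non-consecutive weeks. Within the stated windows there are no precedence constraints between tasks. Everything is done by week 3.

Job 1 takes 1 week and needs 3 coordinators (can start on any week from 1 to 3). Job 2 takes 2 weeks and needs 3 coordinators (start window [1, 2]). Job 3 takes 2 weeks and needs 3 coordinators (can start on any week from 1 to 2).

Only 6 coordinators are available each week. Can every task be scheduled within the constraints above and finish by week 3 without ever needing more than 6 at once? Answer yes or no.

Schedule Job 1@1, Job 2@1, Job 3@2: w1:6  w2:6  w3:3 — peak 6 ≤ 6.

yes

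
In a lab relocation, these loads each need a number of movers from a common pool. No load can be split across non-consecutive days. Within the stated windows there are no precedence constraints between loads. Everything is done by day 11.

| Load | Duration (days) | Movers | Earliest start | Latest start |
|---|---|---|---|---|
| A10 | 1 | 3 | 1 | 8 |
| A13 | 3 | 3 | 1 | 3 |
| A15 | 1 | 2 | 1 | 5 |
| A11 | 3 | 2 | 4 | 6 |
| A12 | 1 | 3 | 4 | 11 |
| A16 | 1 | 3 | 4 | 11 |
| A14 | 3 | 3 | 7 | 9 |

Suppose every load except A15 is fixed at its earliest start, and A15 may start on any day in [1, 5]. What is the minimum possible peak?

A15@1: d1:8  d2:3  d3:3  d4:8  d5:2  d6:2  d7:3  d8:3  d9:3  d10:0  d11:0 → peak 8
A15@2: d1:6  d2:5  d3:3  d4:8  d5:2  d6:2  d7:3  d8:3  d9:3  d10:0  d11:0 → peak 8
A15@3: d1:6  d2:3  d3:5  d4:8  d5:2  d6:2  d7:3  d8:3  d9:3  d10:0  d11:0 → peak 8
A15@4: d1:6  d2:3  d3:3  d4:10  d5:2  d6:2  d7:3  d8:3  d9:3  d10:0  d11:0 → peak 10
A15@5: d1:6  d2:3  d3:3  d4:8  d5:4  d6:2  d7:3  d8:3  d9:3  d10:0  d11:0 → peak 8
Best is A15@1, peak 8.

8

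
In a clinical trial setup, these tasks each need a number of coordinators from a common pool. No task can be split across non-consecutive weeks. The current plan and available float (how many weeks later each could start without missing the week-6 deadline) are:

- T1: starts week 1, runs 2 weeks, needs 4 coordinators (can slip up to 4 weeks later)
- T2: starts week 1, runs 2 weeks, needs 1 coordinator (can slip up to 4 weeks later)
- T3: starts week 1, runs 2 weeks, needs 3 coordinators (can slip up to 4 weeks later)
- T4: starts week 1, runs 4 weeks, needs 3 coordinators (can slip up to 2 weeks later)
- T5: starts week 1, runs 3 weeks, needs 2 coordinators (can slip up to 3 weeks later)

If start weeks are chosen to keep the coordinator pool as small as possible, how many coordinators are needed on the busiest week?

6

Early-start (T1@1, T2@1, T3@1, T4@1, T5@1) gives peak 13: w1:13  w2:13  w3:5  w4:3  w5:0  w6:0.
Shift T2→3, T3→5, T4→3.
Schedule T1@1, T2@3, T3@5, T4@3, T5@1: w1:6  w2:6  w3:6  w4:4  w5:6  w6:6 — peak 6.
Total coordinator-weeks = 34 over 6 weeks ⇒ peak ≥ ⌈34/6⌉ = 6, so 6 is optimal.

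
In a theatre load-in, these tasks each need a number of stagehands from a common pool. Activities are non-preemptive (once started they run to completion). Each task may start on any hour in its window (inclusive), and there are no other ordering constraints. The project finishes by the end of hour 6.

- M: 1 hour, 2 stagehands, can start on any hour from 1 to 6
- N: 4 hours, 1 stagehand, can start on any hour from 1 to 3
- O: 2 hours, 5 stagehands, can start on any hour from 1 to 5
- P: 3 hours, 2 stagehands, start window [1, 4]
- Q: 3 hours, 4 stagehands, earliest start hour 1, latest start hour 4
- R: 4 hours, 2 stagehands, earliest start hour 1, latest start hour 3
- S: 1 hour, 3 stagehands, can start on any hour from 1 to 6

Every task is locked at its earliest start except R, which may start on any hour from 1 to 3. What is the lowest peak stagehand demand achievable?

R@1: h1:19  h2:14  h3:9  h4:3  h5:0  h6:0 → peak 19
R@2: h1:17  h2:14  h3:9  h4:3  h5:2  h6:0 → peak 17
R@3: h1:17  h2:12  h3:9  h4:3  h5:2  h6:2 → peak 17
Best is R@2, peak 17.

17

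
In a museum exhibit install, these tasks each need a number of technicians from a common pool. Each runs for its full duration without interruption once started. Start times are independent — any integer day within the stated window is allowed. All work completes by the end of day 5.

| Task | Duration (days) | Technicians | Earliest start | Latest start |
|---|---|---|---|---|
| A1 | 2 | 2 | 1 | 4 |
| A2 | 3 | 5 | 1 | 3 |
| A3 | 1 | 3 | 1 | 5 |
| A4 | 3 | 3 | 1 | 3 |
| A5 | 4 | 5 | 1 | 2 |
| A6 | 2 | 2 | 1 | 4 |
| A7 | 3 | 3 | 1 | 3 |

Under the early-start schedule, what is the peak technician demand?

Early-start schedule: A1@1, A2@1, A3@1, A4@1, A5@1, A6@1, A7@1.
Load per day: day 1: 23, day 2: 20, day 3: 16, day 4: 5, day 5: 0.
Peak is 23.

23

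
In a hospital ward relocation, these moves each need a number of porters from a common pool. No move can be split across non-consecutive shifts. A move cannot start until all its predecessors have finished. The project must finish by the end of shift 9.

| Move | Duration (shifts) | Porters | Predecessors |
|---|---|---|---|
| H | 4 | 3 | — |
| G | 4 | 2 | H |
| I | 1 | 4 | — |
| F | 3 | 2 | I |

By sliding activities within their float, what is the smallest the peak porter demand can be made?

Early-start (H@1, G@5, I@1, F@2) gives peak 7: s1:7  s2:5  s3:5  s4:5  s5:2  s6:2  s7:2  s8:2  s9:0.
Shift G→6, I→5, F→6.
Schedule H@1, G@6, I@5, F@6: s1:3  s2:3  s3:3  s4:3  s5:4  s6:4  s7:4  s8:4  s9:2 — peak 4.
Total porter-shifts = 30 over 9 shifts ⇒ peak ≥ ⌈30/9⌉ = 4, so 4 is optimal.

4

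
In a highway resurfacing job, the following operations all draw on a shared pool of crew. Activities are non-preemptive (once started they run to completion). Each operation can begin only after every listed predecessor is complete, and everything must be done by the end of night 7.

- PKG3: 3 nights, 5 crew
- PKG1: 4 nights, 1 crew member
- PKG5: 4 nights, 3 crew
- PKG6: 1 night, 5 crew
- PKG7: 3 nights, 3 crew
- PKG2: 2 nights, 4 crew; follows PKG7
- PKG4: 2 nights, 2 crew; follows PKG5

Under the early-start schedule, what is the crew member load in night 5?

At early start, night 5 has: PKG2, PKG4.
Demand: 4 + 2 = 6.

6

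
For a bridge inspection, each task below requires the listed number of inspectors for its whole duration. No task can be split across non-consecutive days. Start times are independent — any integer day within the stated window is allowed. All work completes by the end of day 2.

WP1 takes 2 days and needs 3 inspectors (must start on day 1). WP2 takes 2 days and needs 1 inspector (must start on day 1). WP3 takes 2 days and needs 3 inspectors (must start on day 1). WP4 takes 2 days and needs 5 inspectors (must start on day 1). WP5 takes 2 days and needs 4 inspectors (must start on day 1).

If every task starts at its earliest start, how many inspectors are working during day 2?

16

At early start, day 2 has: WP1, WP2, WP3, WP4, WP5.
Demand: 3 + 1 + 3 + 5 + 4 = 16.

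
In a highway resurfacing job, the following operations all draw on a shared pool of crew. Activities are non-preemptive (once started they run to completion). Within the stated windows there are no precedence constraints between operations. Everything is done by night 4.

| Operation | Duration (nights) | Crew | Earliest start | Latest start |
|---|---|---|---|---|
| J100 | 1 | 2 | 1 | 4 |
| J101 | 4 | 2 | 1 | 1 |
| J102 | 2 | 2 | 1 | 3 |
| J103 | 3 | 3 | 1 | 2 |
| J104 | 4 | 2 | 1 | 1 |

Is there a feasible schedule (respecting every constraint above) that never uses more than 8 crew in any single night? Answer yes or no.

The minimum achievable peak is 9; 8 < 9, so no feasible schedule stays within the cap.

no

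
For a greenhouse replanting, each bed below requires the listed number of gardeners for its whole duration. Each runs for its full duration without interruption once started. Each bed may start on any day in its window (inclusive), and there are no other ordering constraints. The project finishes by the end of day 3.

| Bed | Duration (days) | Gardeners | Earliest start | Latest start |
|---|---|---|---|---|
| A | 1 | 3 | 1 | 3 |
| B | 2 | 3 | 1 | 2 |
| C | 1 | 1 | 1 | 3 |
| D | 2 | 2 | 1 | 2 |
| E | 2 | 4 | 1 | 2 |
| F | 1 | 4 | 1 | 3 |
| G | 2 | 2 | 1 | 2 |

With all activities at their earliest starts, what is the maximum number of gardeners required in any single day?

19

Early-start schedule: A@1, B@1, C@1, D@1, E@1, F@1, G@1.
Load per day: day 1: 19, day 2: 11, day 3: 0.
Peak is 19.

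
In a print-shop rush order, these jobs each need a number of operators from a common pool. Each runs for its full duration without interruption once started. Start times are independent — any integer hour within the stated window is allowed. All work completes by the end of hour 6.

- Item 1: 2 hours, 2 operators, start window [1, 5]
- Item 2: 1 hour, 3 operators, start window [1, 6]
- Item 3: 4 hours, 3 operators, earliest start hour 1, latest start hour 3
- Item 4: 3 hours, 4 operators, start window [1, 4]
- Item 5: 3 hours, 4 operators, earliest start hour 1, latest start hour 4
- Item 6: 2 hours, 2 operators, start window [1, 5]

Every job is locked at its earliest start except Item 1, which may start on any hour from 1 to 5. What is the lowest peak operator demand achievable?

16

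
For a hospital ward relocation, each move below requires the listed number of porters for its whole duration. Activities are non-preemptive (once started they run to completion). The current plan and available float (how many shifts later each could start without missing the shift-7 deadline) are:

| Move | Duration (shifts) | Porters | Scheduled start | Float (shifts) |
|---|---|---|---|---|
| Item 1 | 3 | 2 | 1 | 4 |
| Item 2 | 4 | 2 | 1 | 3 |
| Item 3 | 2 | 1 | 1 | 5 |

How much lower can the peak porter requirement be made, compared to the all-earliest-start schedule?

2

Early-start peak: s1:5  s2:5  s3:4  s4:2  s5:0  s6:0  s7:0 ⇒ 5.
Leveled (Item 1@1, Item 2@4, Item 3@1): s1:3  s2:3  s3:2  s4:2  s5:2  s6:2  s7:2 ⇒ 3.
Reduction 5 − 3 = 2.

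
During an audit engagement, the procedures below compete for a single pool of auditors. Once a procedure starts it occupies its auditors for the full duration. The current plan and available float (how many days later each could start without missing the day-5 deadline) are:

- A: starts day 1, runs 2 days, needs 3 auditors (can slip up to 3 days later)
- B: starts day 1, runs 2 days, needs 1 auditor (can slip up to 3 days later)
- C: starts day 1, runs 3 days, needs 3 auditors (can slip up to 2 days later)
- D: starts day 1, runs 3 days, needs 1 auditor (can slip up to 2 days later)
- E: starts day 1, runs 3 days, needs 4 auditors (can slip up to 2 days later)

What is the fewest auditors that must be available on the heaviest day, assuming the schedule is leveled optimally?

Early-start (A@1, B@1, C@1, D@1, E@1) gives peak 12: d1:12  d2:12  d3:8  d4:0  d5:0.
Shift E→3.
Schedule A@1, B@1, C@1, D@1, E@3: d1:8  d2:8  d3:8  d4:4  d5:4 — peak 8.

8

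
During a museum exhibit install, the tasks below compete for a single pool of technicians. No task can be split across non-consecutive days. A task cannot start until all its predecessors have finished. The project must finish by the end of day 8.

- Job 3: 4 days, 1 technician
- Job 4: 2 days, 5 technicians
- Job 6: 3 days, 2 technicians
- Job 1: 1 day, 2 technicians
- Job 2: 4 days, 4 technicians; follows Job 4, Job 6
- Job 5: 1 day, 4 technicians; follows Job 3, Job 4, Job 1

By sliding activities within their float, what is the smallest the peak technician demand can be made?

Early-start (Job 3@1, Job 4@1, Job 6@1, Job 1@1, Job 2@4, Job 5@5) gives peak 10: d1:10  d2:8  d3:3  d4:5  d5:8  d6:4  d7:4  d8:0.
Shift Job 3→3, Job 1→3, Job 5→8.
Schedule Job 3@3, Job 4@1, Job 6@1, Job 1@3, Job 2@4, Job 5@8: d1:7  d2:7  d3:5  d4:5  d5:5  d6:5  d7:4  d8:4 — peak 7.

7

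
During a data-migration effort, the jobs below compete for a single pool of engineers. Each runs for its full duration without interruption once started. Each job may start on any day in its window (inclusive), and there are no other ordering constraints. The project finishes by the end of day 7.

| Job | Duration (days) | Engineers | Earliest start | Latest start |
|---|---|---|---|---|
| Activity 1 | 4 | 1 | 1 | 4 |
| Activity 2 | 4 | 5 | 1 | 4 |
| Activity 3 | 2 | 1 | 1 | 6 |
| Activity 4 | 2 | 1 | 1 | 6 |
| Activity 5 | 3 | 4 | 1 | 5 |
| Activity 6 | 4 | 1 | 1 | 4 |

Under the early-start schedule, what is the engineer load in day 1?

13

At early start, day 1 has: Activity 1, Activity 2, Activity 3, Activity 4, Activity 5, Activity 6.
Demand: 1 + 5 + 1 + 1 + 4 + 1 = 13.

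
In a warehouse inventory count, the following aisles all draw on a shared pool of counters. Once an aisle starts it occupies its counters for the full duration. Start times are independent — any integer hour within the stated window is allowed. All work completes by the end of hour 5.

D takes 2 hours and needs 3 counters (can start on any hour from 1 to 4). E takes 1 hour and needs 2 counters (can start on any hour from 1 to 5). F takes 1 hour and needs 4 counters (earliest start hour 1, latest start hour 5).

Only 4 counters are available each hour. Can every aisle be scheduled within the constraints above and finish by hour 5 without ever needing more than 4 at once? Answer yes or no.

Schedule D@1, E@3, F@4: h1:3  h2:3  h3:2  h4:4  h5:0 — peak 4 ≤ 4.

yes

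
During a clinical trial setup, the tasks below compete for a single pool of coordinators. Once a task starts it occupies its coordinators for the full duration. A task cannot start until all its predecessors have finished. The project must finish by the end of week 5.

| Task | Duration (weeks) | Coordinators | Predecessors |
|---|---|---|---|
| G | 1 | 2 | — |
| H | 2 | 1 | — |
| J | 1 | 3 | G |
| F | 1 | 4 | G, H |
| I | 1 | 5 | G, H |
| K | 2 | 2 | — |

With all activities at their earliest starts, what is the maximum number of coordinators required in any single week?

9

Early-start schedule: G@1, H@1, J@2, F@3, I@3, K@1.
Load per week: week 1: 5, week 2: 6, week 3: 9, week 4: 0, week 5: 0.
Peak is 9.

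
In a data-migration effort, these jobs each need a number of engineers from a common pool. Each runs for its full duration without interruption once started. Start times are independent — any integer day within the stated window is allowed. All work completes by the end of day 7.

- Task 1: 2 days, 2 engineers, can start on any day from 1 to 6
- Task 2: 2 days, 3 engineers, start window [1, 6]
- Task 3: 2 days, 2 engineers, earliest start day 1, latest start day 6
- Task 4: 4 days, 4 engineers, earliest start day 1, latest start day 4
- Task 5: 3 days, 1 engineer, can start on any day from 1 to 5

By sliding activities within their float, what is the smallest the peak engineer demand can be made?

Early-start (Task 1@1, Task 2@1, Task 3@1, Task 4@1, Task 5@1) gives peak 12: d1:12  d2:12  d3:5  d4:4  d5:0  d6:0  d7:0.
Shift Task 3→3, Task 4→3, Task 5→5.
Schedule Task 1@1, Task 2@1, Task 3@3, Task 4@3, Task 5@5: d1:5  d2:5  d3:6  d4:6  d5:5  d6:5  d7:1 — peak 6.

6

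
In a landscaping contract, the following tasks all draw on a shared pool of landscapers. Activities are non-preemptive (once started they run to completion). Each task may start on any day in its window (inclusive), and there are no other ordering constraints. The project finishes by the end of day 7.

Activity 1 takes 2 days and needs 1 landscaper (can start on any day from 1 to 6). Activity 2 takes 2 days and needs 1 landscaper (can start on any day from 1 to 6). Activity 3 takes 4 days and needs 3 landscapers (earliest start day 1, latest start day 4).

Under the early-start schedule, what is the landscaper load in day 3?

3

At early start, day 3 has: Activity 3.
Demand: 3 = 3.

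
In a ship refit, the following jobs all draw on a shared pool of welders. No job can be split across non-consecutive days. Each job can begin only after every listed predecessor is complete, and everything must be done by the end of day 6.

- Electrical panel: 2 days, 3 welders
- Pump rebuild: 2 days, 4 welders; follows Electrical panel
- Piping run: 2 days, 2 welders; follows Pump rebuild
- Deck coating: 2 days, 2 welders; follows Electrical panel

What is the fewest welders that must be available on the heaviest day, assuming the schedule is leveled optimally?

Early-start (Electrical panel@1, Pump rebuild@3, Piping run@5, Deck coating@3) gives peak 6: d1:3  d2:3  d3:6  d4:6  d5:2  d6:2.
Shift Deck coating→5.
Schedule Electrical panel@1, Pump rebuild@3, Piping run@5, Deck coating@5: d1:3  d2:3  d3:4  d4:4  d5:4  d6:4 — peak 4.
Total welder-days = 22 over 6 days ⇒ peak ≥ ⌈22/6⌉ = 4, so 4 is optimal.

4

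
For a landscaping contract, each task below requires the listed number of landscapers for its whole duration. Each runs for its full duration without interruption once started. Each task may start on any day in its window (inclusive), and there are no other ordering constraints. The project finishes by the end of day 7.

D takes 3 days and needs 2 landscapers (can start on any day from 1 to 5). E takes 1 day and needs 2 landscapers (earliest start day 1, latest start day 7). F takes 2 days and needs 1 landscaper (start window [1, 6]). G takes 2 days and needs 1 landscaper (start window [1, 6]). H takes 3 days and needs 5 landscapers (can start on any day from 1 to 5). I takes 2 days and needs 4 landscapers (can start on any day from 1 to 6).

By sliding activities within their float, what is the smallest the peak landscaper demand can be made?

6

Early-start (D@1, E@1, F@1, G@1, H@1, I@1) gives peak 15: d1:15  d2:13  d3:7  d4:0  d5:0  d6:0  d7:0.
Shift H→5, I→3.
Schedule D@1, E@1, F@1, G@1, H@5, I@3: d1:6  d2:4  d3:6  d4:4  d5:5  d6:5  d7:5 — peak 6.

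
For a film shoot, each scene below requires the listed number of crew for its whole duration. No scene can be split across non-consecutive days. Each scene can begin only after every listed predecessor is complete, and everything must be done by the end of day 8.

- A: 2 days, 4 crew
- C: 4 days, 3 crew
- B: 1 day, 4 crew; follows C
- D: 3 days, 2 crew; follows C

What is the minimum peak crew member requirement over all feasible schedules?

6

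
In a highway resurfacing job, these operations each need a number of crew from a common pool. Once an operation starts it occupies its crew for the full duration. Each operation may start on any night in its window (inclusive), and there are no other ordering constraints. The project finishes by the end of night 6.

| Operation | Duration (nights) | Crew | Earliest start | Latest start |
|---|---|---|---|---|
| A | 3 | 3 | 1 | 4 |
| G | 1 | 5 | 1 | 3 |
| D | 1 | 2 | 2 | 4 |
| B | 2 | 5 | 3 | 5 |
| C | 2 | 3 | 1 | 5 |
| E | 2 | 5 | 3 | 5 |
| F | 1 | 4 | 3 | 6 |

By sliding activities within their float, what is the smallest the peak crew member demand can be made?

9

Early-start (A@1, G@1, D@2, B@3, C@1, E@3, F@3) gives peak 17: n1:11  n2:8  n3:17  n4:10  n5:0  n6:0.
Shift C→4, E→5, F→6.
Schedule A@1, G@1, D@2, B@3, C@4, E@5, F@6: n1:8  n2:5  n3:8  n4:8  n5:8  n6:9 — peak 9.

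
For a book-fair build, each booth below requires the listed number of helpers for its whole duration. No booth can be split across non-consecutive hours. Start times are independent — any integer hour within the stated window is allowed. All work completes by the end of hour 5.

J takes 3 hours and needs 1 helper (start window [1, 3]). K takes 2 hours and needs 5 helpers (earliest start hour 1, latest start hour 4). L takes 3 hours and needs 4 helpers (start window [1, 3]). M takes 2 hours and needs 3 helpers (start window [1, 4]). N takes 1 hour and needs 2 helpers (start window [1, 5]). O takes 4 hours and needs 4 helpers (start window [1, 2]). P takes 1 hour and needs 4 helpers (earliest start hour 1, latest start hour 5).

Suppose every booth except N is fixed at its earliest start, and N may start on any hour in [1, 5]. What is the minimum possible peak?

21

N@1: h1:23  h2:17  h3:9  h4:4  h5:0 → peak 23
N@2: h1:21  h2:19  h3:9  h4:4  h5:0 → peak 21
N@3: h1:21  h2:17  h3:11  h4:4  h5:0 → peak 21
N@4: h1:21  h2:17  h3:9  h4:6  h5:0 → peak 21
N@5: h1:21  h2:17  h3:9  h4:4  h5:2 → peak 21
Best is N@2, peak 21.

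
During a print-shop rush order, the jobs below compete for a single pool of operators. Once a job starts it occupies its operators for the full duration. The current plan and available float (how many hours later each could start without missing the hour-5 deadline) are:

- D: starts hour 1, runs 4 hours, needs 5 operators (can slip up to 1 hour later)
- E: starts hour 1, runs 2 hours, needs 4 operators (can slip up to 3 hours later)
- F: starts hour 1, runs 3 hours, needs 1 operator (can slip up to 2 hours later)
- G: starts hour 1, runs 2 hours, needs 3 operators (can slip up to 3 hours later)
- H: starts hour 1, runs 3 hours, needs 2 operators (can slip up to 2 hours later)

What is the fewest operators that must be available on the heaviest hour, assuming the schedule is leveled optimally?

10

Early-start (D@1, E@1, F@1, G@1, H@1) gives peak 15: h1:15  h2:15  h3:8  h4:5  h5:0.
Shift G→4, H→3.
Schedule D@1, E@1, F@1, G@4, H@3: h1:10  h2:10  h3:8  h4:10  h5:5 — peak 10.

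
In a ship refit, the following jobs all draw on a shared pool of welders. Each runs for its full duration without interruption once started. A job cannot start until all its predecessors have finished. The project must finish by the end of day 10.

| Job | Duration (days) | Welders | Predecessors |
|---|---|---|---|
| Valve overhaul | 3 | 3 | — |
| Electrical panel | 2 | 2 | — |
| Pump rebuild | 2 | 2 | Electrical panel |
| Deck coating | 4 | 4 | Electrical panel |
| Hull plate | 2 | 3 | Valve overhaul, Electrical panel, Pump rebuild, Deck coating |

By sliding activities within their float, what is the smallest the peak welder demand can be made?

Early-start (Valve overhaul@1, Electrical panel@1, Pump rebuild@3, Deck coating@3, Hull plate@7) gives peak 9: d1:5  d2:5  d3:9  d4:6  d5:4  d6:4  d7:3  d8:3  d9:0  d10:0.
Shift Deck coating→5, Hull plate→9.
Schedule Valve overhaul@1, Electrical panel@1, Pump rebuild@3, Deck coating@5, Hull plate@9: d1:5  d2:5  d3:5  d4:2  d5:4  d6:4  d7:4  d8:4  d9:3  d10:3 — peak 5.

5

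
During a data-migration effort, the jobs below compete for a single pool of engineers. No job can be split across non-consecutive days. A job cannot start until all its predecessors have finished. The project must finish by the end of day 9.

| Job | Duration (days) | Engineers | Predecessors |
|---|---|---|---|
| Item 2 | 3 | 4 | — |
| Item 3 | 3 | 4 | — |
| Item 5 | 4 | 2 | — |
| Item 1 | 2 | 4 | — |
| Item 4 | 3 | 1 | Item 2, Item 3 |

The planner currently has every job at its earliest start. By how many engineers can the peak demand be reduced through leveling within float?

8

Early-start peak: d1:14  d2:14  d3:10  d4:3  d5:1  d6:1  d7:0  d8:0  d9:0 ⇒ 14.
Leveled (Item 2@1, Item 3@4, Item 5@1, Item 1@7, Item 4@7): d1:6  d2:6  d3:6  d4:6  d5:4  d6:4  d7:5  d8:5  d9:1 ⇒ 6.
Reduction 14 − 6 = 8.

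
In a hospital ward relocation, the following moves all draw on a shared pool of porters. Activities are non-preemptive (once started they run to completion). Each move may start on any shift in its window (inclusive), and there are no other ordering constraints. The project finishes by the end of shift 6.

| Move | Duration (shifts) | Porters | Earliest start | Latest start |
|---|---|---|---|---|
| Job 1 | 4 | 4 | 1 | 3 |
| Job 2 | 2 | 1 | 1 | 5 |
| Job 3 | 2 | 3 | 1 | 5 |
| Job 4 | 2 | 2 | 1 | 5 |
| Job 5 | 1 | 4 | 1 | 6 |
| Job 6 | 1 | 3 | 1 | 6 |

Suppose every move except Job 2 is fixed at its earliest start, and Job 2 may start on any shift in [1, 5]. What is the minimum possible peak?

16

Job 2@1: s1:17  s2:10  s3:4  s4:4  s5:0  s6:0 → peak 17
Job 2@2: s1:16  s2:10  s3:5  s4:4  s5:0  s6:0 → peak 16
Job 2@3: s1:16  s2:9  s3:5  s4:5  s5:0  s6:0 → peak 16
Job 2@4: s1:16  s2:9  s3:4  s4:5  s5:1  s6:0 → peak 16
Job 2@5: s1:16  s2:9  s3:4  s4:4  s5:1  s6:1 → peak 16
Best is Job 2@2, peak 16.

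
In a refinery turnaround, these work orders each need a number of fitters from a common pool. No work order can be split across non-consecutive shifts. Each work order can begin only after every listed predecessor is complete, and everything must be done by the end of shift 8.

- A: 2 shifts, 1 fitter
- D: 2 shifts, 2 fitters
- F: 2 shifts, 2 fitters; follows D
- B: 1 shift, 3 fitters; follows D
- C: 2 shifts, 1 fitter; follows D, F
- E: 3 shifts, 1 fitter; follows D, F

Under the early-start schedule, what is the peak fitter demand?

5

Early-start schedule: A@1, D@1, F@3, B@3, C@5, E@5.
Load per shift: shift 1: 3, shift 2: 3, shift 3: 5, shift 4: 2, shift 5: 2, shift 6: 2, shift 7: 1, shift 8: 0.
Peak is 5.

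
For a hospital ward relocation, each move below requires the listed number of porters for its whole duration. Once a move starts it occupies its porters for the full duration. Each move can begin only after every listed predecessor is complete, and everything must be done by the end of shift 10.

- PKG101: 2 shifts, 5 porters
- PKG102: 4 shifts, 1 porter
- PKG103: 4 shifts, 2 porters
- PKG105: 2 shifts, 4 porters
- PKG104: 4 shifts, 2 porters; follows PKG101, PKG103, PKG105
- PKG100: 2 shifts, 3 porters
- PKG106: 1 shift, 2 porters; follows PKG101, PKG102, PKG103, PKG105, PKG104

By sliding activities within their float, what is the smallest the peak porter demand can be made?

7

Early-start (PKG101@1, PKG102@1, PKG103@1, PKG105@1, PKG104@5, PKG100@1, PKG106@9) gives peak 15: s1:15  s2:15  s3:3  s4:3  s5:2  s6:2  s7:2  s8:2  s9:2  s10:0.
Shift PKG102→3, PKG105→3, PKG100→5.
Schedule PKG101@1, PKG102@3, PKG103@1, PKG105@3, PKG104@5, PKG100@5, PKG106@9: s1:7  s2:7  s3:7  s4:7  s5:6  s6:6  s7:2  s8:2  s9:2  s10:0 — peak 7.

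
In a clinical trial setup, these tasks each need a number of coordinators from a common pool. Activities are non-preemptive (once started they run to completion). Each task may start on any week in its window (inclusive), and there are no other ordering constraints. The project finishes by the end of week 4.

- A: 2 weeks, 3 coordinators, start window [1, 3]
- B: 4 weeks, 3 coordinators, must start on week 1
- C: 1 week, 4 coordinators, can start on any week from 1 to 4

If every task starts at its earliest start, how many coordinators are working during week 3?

At early start, week 3 has: B.
Demand: 3 = 3.

3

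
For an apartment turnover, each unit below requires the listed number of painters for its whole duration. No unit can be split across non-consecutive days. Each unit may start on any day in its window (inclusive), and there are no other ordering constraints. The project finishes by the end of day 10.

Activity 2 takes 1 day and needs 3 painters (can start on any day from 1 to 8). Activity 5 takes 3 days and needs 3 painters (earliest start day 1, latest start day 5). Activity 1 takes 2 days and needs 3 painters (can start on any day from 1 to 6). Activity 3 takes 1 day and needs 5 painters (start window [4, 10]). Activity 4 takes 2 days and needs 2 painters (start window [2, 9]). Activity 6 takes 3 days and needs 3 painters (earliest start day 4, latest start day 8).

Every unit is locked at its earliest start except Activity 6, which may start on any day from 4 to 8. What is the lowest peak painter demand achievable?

9

Activity 6@4: d1:9  d2:8  d3:5  d4:8  d5:3  d6:3  d7:0  d8:0  d9:0  d10:0 → peak 9
Activity 6@5: d1:9  d2:8  d3:5  d4:5  d5:3  d6:3  d7:3  d8:0  d9:0  d10:0 → peak 9
Activity 6@6: d1:9  d2:8  d3:5  d4:5  d5:0  d6:3  d7:3  d8:3  d9:0  d10:0 → peak 9
Activity 6@7: d1:9  d2:8  d3:5  d4:5  d5:0  d6:0  d7:3  d8:3  d9:3  d10:0 → peak 9
Activity 6@8: d1:9  d2:8  d3:5  d4:5  d5:0  d6:0  d7:0  d8:3  d9:3  d10:3 → peak 9
Best is Activity 6@4, peak 9.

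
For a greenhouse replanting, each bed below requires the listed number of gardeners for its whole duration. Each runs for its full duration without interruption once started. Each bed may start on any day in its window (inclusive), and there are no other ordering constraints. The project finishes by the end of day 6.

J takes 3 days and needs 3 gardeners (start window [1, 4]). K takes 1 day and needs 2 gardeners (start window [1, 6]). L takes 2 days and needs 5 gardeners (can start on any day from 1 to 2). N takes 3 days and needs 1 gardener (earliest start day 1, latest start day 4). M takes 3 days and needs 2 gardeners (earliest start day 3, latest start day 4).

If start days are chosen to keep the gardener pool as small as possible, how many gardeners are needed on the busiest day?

6

Early-start (J@1, K@1, L@1, N@1, M@3) gives peak 11: d1:11  d2:9  d3:6  d4:2  d5:2  d6:0.
Shift J→3, K→3, M→4.
Schedule J@3, K@3, L@1, N@1, M@4: d1:6  d2:6  d3:6  d4:5  d5:5  d6:2 — peak 6.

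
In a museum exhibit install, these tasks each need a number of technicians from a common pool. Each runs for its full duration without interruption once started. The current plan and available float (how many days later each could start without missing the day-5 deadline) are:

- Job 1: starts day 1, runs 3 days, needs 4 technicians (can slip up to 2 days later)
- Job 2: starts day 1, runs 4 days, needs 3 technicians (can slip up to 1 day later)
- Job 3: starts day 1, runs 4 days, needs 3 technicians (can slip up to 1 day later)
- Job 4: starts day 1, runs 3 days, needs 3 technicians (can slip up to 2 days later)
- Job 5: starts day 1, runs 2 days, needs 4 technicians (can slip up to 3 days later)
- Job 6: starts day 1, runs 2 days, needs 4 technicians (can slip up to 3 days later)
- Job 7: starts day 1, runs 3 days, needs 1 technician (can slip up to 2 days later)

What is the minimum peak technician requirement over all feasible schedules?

14

Early-start (Job 1@1, Job 2@1, Job 3@1, Job 4@1, Job 5@1, Job 6@1, Job 7@1) gives peak 22: d1:22  d2:22  d3:14  d4:6  d5:0.
Shift Job 5→4, Job 6→4.
Schedule Job 1@1, Job 2@1, Job 3@1, Job 4@1, Job 5@4, Job 6@4, Job 7@1: d1:14  d2:14  d3:14  d4:14  d5:8 — peak 14.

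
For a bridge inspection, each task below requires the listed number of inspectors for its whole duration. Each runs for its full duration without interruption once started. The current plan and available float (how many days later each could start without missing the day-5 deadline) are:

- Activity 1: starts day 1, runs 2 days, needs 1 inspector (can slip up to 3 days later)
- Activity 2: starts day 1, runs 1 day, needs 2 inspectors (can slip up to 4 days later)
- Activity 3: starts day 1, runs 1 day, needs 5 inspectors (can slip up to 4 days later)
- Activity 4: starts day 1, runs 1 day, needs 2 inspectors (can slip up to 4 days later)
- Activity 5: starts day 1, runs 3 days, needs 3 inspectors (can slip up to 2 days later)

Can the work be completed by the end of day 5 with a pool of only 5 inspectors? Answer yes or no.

Schedule Activity 1@1, Activity 2@1, Activity 3@5, Activity 4@1, Activity 5@2: d1:5  d2:4  d3:3  d4:3  d5:5 — peak 5 ≤ 5.

yes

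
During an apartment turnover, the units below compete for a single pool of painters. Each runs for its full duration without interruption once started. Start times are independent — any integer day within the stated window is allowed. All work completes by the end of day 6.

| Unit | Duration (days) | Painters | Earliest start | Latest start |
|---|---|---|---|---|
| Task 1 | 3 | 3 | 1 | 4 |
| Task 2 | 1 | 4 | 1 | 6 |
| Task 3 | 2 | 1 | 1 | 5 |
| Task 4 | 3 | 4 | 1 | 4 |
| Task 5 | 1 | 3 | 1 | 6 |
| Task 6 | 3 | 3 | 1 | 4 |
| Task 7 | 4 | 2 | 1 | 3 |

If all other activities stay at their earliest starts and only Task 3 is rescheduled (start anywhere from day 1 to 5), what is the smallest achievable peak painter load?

19

Task 3@1: d1:20  d2:13  d3:12  d4:2  d5:0  d6:0 → peak 20
Task 3@2: d1:19  d2:13  d3:13  d4:2  d5:0  d6:0 → peak 19
Task 3@3: d1:19  d2:12  d3:13  d4:3  d5:0  d6:0 → peak 19
Task 3@4: d1:19  d2:12  d3:12  d4:3  d5:1  d6:0 → peak 19
Task 3@5: d1:19  d2:12  d3:12  d4:2  d5:1  d6:1 → peak 19
Best is Task 3@2, peak 19.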